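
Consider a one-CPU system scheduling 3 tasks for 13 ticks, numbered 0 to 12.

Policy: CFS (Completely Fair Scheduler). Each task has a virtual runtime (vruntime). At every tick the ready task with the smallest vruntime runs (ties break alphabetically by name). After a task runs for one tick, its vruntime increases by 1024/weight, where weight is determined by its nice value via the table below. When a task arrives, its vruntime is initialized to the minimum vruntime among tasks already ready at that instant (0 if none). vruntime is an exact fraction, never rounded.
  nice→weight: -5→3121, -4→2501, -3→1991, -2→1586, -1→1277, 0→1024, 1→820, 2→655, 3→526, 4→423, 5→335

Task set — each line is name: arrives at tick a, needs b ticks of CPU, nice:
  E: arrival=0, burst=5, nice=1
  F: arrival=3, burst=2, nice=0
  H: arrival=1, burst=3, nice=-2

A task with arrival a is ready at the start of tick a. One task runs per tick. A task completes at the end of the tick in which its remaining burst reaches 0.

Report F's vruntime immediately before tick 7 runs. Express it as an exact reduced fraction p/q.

vruntime(F, start of tick 7) = 470533/162565

t=0: vr[E=0] → run E
t=1: vr[E=256/205 H=256/205] → run E
t=2: vr[E=512/205 H=256/205] → run H
t=3: vr[E=512/205 F=307968/162565 H=307968/162565] → run F
t=4: vr[E=512/205 F=470533/162565 H=307968/162565] → run H
t=5: vr[E=512/205 F=470533/162565 H=412928/162565] → run E
t=6: vr[E=768/205 F=470533/162565 H=412928/162565] → run H
t=7: vr[E=768/205 F=470533/162565] → run F
t=8: vr[E=768/205] → run E
t=9: vr[E=1024/205] → run E
t=10: (idle)
t=11: (idle)
t=12: (idle)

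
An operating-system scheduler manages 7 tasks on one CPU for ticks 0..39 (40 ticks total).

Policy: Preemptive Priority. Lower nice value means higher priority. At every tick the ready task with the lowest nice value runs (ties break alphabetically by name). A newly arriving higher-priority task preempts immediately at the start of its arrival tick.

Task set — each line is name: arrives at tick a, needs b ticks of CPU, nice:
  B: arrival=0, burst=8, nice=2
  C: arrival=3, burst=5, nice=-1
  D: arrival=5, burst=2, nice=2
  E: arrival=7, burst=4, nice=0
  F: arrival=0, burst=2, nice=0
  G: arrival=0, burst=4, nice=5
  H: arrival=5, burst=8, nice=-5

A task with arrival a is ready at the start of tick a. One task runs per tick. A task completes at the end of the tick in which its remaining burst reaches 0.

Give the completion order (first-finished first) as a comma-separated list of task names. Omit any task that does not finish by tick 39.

completion order = F, H, C, E, B, D, G

t=0: ready={B,F,G} → run F
t=1: ready={B,F,G} → run F
t=2: ready={B,G} → run B
t=3: ready={B,C,G} → run C
t=4: ready={B,C,G} → run C
t=5: ready={B,C,D,G,H} → run H
t=6: ready={B,C,D,G,H} → run H
t=7: ready={B,C,D,E,G,H} → run H
t=8: ready={B,C,D,E,G,H} → run H
t=9: ready={B,C,D,E,G,H} → run H
t=10: ready={B,C,D,E,G,H} → run H
t=11: ready={B,C,D,E,G,H} → run H
t=12: ready={B,C,D,E,G,H} → run H
t=13: ready={B,C,D,E,G} → run C
t=14: ready={B,C,D,E,G} → run C
t=15: ready={B,C,D,E,G} → run C
t=16: ready={B,D,E,G} → run E
t=17: ready={B,D,E,G} → run E
t=18: ready={B,D,E,G} → run E
t=19: ready={B,D,E,G} → run E
t=20: ready={B,D,G} → run B
t=21: ready={B,D,G} → run B
t=22: ready={B,D,G} → run B
t=23: ready={B,D,G} → run B
t=24: ready={B,D,G} → run B
t=25: ready={B,D,G} → run B
t=26: ready={B,D,G} → run B
t=27: ready={D,G} → run D
t=28: ready={D,G} → run D
t=29: ready={G} → run G
t=30: ready={G} → run G
t=31: ready={G} → run G
t=32: ready={G} → run G
t=33: (idle)
t=34: (idle)
t=35: (idle)
t=36: (idle)
t=37: (idle)
t=38: (idle)
t=39: (idle)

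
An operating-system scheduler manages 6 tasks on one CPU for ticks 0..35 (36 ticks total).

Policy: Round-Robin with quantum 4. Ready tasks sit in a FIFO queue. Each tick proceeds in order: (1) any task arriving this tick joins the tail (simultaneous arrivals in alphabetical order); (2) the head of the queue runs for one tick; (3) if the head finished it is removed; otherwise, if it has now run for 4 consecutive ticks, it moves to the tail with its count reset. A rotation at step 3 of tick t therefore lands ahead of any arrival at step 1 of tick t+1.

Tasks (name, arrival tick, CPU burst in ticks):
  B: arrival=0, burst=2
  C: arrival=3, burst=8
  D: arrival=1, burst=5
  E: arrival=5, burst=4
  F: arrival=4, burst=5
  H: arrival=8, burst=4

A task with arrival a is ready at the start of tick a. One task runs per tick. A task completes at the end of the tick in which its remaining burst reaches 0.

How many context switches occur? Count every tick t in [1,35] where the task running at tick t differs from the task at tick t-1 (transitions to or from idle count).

context switches = 9

t=0: queue=[B] q_used=0 → run B
t=1: queue=[B,D] q_used=1 → run B
t=2: queue=[D] q_used=0 → run D
t=3: queue=[D,C] q_used=1 → run D
t=4: queue=[D,C,F] q_used=2 → run D
t=5: queue=[D,C,F,E] q_used=3 → run D
t=6: queue=[C,F,E,D] q_used=0 → run C
t=7: queue=[C,F,E,D] q_used=1 → run C
t=8: queue=[C,F,E,D,H] q_used=2 → run C
t=9: queue=[C,F,E,D,H] q_used=3 → run C
t=10: queue=[F,E,D,H,C] q_used=0 → run F
t=11: queue=[F,E,D,H,C] q_used=1 → run F
t=12: queue=[F,E,D,H,C] q_used=2 → run F
t=13: queue=[F,E,D,H,C] q_used=3 → run F
t=14: queue=[E,D,H,C,F] q_used=0 → run E
t=15: queue=[E,D,H,C,F] q_used=1 → run E
t=16: queue=[E,D,H,C,F] q_used=2 → run E
t=17: queue=[E,D,H,C,F] q_used=3 → run E
t=18: queue=[D,H,C,F] q_used=0 → run D
t=19: queue=[H,C,F] q_used=0 → run H
t=20: queue=[H,C,F] q_used=1 → run H
t=21: queue=[H,C,F] q_used=2 → run H
t=22: queue=[H,C,F] q_used=3 → run H
t=23: queue=[C,F] q_used=0 → run C
t=24: queue=[C,F] q_used=1 → run C
t=25: queue=[C,F] q_used=2 → run C
t=26: queue=[C,F] q_used=3 → run C
t=27: queue=[F] q_used=0 → run F
t=28: (idle)
t=29: (idle)
t=30: (idle)
t=31: (idle)
t=32: (idle)
t=33: (idle)
t=34: (idle)
t=35: (idle)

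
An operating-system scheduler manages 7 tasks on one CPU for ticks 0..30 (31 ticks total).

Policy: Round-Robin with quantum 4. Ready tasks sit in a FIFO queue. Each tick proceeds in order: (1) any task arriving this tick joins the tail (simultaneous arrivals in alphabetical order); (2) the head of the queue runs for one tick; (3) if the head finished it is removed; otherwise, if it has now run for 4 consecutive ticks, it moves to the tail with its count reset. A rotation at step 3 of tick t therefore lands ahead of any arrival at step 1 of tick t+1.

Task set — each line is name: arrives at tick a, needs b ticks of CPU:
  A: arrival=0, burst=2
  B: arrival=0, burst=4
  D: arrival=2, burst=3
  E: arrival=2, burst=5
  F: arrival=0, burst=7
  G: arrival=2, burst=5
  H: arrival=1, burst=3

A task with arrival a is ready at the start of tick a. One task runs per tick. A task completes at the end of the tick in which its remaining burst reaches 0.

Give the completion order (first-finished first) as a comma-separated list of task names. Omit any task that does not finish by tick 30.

t=0: queue=[A,B,F] q_used=0 → run A
t=1: queue=[A,B,F,H] q_used=1 → run A
t=2: queue=[B,F,H,D,E,G] q_used=0 → run B
t=3: queue=[B,F,H,D,E,G] q_used=1 → run B
t=4: queue=[B,F,H,D,E,G] q_used=2 → run B
t=5: queue=[B,F,H,D,E,G] q_used=3 → run B
t=6: queue=[F,H,D,E,G] q_used=0 → run F
t=7: queue=[F,H,D,E,G] q_used=1 → run F
t=8: queue=[F,H,D,E,G] q_used=2 → run F
t=9: queue=[F,H,D,E,G] q_used=3 → run F
t=10: queue=[H,D,E,G,F] q_used=0 → run H
t=11: queue=[H,D,E,G,F] q_used=1 → run H
t=12: queue=[H,D,E,G,F] q_used=2 → run H
t=13: queue=[D,E,G,F] q_used=0 → run D
t=14: queue=[D,E,G,F] q_used=1 → run D
t=15: queue=[D,E,G,F] q_used=2 → run D
t=16: queue=[E,G,F] q_used=0 → run E
t=17: queue=[E,G,F] q_used=1 → run E
t=18: queue=[E,G,F] q_used=2 → run E
t=19: queue=[E,G,F] q_used=3 → run E
t=20: queue=[G,F,E] q_used=0 → run G
t=21: queue=[G,F,E] q_used=1 → run G
t=22: queue=[G,F,E] q_used=2 → run G
t=23: queue=[G,F,E] q_used=3 → run G
t=24: queue=[F,E,G] q_used=0 → run F
t=25: queue=[F,E,G] q_used=1 → run F
t=26: queue=[F,E,G] q_used=2 → run F
t=27: queue=[E,G] q_used=0 → run E
t=28: queue=[G] q_used=0 → run G
t=29: (idle)
t=30: (idle)

completion order = A, B, H, D, F, E, G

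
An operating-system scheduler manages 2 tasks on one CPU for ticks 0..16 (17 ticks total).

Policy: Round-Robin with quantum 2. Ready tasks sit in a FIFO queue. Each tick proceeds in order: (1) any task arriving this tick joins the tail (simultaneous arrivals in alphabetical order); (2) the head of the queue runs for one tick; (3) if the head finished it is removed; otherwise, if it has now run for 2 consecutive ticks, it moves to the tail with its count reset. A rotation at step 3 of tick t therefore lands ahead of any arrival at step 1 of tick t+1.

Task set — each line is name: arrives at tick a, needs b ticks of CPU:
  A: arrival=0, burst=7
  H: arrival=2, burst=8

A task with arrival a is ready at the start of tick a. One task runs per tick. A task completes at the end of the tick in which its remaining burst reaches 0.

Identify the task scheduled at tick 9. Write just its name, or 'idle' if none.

running at tick 9 = H

t=0: queue=[A] q_used=0 → run A
t=1: queue=[A] q_used=1 → run A
t=2: queue=[A,H] q_used=0 → run A
t=3: queue=[A,H] q_used=1 → run A
t=4: queue=[H,A] q_used=0 → run H
t=5: queue=[H,A] q_used=1 → run H
t=6: queue=[A,H] q_used=0 → run A
t=7: queue=[A,H] q_used=1 → run A
t=8: queue=[H,A] q_used=0 → run H
t=9: queue=[H,A] q_used=1 → run H
t=10: queue=[A,H] q_used=0 → run A
t=11: queue=[H] q_used=0 → run H
t=12: queue=[H] q_used=1 → run H
t=13: queue=[H] q_used=0 → run H
t=14: queue=[H] q_used=1 → run H
t=15: (idle)
t=16: (idle)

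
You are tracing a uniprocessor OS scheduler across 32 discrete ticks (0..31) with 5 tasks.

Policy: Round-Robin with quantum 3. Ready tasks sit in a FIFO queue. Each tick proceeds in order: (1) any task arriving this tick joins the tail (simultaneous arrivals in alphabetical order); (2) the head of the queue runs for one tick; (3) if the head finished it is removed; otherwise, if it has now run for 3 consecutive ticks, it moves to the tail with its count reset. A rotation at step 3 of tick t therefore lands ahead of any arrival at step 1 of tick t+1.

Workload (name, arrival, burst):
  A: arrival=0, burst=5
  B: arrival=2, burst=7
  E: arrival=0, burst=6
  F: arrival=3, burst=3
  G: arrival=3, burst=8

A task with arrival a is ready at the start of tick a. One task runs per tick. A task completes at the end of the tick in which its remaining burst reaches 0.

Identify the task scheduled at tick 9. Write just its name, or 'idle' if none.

running at tick 9 = A

t=0: queue=[A,E] q_used=0 → run A
t=1: queue=[A,E] q_used=1 → run A
t=2: queue=[A,E,B] q_used=2 → run A
t=3: queue=[E,B,A,F,G] q_used=0 → run E
t=4: queue=[E,B,A,F,G] q_used=1 → run E
t=5: queue=[E,B,A,F,G] q_used=2 → run E
t=6: queue=[B,A,F,G,E] q_used=0 → run B
t=7: queue=[B,A,F,G,E] q_used=1 → run B
t=8: queue=[B,A,F,G,E] q_used=2 → run B
t=9: queue=[A,F,G,E,B] q_used=0 → run A
t=10: queue=[A,F,G,E,B] q_used=1 → run A
t=11: queue=[F,G,E,B] q_used=0 → run F
t=12: queue=[F,G,E,B] q_used=1 → run F
t=13: queue=[F,G,E,B] q_used=2 → run F
t=14: queue=[G,E,B] q_used=0 → run G
t=15: queue=[G,E,B] q_used=1 → run G
t=16: queue=[G,E,B] q_used=2 → run G
t=17: queue=[E,B,G] q_used=0 → run E
t=18: queue=[E,B,G] q_used=1 → run E
t=19: queue=[E,B,G] q_used=2 → run E
t=20: queue=[B,G] q_used=0 → run B
t=21: queue=[B,G] q_used=1 → run B
t=22: queue=[B,G] q_used=2 → run B
t=23: queue=[G,B] q_used=0 → run G
t=24: queue=[G,B] q_used=1 → run G
t=25: queue=[G,B] q_used=2 → run G
t=26: queue=[B,G] q_used=0 → run B
t=27: queue=[G] q_used=0 → run G
t=28: queue=[G] q_used=1 → run G
t=29: (idle)
t=30: (idle)
t=31: (idle)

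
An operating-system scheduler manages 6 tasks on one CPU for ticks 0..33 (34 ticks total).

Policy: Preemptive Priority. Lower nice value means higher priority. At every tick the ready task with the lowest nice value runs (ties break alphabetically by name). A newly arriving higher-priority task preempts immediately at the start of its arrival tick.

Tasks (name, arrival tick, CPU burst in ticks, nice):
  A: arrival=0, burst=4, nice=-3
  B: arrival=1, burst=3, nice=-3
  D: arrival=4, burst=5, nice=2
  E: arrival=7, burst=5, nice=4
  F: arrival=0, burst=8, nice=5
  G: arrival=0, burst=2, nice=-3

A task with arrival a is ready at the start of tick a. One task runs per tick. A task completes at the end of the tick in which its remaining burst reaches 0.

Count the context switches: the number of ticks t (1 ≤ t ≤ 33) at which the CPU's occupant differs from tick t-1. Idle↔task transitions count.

context switches = 6

t=0: ready={A,F,G} → run A
t=1: ready={A,B,F,G} → run A
t=2: ready={A,B,F,G} → run A
t=3: ready={A,B,F,G} → run A
t=4: ready={B,D,F,G} → run B
t=5: ready={B,D,F,G} → run B
t=6: ready={B,D,F,G} → run B
t=7: ready={D,E,F,G} → run G
t=8: ready={D,E,F,G} → run G
t=9: ready={D,E,F} → run D
t=10: ready={D,E,F} → run D
t=11: ready={D,E,F} → run D
t=12: ready={D,E,F} → run D
t=13: ready={D,E,F} → run D
t=14: ready={E,F} → run E
t=15: ready={E,F} → run E
t=16: ready={E,F} → run E
t=17: ready={E,F} → run E
t=18: ready={E,F} → run E
t=19: ready={F} → run F
t=20: ready={F} → run F
t=21: ready={F} → run F
t=22: ready={F} → run F
t=23: ready={F} → run F
t=24: ready={F} → run F
t=25: ready={F} → run F
t=26: ready={F} → run F
t=27: (idle)
t=28: (idle)
t=29: (idle)
t=30: (idle)
t=31: (idle)
t=32: (idle)
t=33: (idle)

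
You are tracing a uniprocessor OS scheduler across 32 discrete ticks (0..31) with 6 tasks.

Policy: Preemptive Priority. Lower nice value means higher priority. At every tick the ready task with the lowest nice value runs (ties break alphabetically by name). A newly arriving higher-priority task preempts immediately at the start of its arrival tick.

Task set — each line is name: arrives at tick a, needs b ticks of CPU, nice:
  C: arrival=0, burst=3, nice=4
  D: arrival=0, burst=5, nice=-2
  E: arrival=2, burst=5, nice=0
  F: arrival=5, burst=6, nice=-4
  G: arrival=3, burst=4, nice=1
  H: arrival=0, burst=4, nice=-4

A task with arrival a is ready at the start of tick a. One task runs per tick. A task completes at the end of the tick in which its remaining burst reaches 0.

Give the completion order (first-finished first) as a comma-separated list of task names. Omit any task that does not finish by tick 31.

completion order = H, F, D, E, G, C

t=0: ready={C,D,H} → run H
t=1: ready={C,D,H} → run H
t=2: ready={C,D,E,H} → run H
t=3: ready={C,D,E,G,H} → run H
t=4: ready={C,D,E,G} → run D
t=5: ready={C,D,E,F,G} → run F
t=6: ready={C,D,E,F,G} → run F
t=7: ready={C,D,E,F,G} → run F
t=8: ready={C,D,E,F,G} → run F
t=9: ready={C,D,E,F,G} → run F
t=10: ready={C,D,E,F,G} → run F
t=11: ready={C,D,E,G} → run D
t=12: ready={C,D,E,G} → run D
t=13: ready={C,D,E,G} → run D
t=14: ready={C,D,E,G} → run D
t=15: ready={C,E,G} → run E
t=16: ready={C,E,G} → run E
t=17: ready={C,E,G} → run E
t=18: ready={C,E,G} → run E
t=19: ready={C,E,G} → run E
t=20: ready={C,G} → run G
t=21: ready={C,G} → run G
t=22: ready={C,G} → run G
t=23: ready={C,G} → run G
t=24: ready={C} → run C
t=25: ready={C} → run C
t=26: ready={C} → run C
t=27: (idle)
t=28: (idle)
t=29: (idle)
t=30: (idle)
t=31: (idle)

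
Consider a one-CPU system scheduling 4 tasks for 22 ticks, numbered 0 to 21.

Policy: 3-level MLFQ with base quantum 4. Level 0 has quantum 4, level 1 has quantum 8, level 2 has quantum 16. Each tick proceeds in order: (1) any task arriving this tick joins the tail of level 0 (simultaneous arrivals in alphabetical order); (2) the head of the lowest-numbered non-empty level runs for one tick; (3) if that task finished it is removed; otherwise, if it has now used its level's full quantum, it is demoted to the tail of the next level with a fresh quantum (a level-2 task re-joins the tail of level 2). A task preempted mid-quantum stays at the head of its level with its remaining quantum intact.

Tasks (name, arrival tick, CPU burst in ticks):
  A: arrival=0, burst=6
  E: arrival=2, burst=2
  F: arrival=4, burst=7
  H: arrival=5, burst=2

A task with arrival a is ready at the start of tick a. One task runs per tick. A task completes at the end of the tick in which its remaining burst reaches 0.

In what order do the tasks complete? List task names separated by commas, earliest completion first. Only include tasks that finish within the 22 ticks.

completion order = E, H, A, F

t=0: L0/L1/L2 = A/-/- → run A
t=1: L0/L1/L2 = A/-/- → run A
t=2: L0/L1/L2 = AE/-/- → run A
t=3: L0/L1/L2 = AE/-/- → run A
t=4: L0/L1/L2 = EF/A/- → run E
t=5: L0/L1/L2 = EFH/A/- → run E
t=6: L0/L1/L2 = FH/A/- → run F
t=7: L0/L1/L2 = FH/A/- → run F
t=8: L0/L1/L2 = FH/A/- → run F
t=9: L0/L1/L2 = FH/A/- → run F
t=10: L0/L1/L2 = H/AF/- → run H
t=11: L0/L1/L2 = H/AF/- → run H
t=12: L0/L1/L2 = -/AF/- → run A
t=13: L0/L1/L2 = -/AF/- → run A
t=14: L0/L1/L2 = -/F/- → run F
t=15: L0/L1/L2 = -/F/- → run F
t=16: L0/L1/L2 = -/F/- → run F
t=17: (idle)
t=18: (idle)
t=19: (idle)
t=20: (idle)
t=21: (idle)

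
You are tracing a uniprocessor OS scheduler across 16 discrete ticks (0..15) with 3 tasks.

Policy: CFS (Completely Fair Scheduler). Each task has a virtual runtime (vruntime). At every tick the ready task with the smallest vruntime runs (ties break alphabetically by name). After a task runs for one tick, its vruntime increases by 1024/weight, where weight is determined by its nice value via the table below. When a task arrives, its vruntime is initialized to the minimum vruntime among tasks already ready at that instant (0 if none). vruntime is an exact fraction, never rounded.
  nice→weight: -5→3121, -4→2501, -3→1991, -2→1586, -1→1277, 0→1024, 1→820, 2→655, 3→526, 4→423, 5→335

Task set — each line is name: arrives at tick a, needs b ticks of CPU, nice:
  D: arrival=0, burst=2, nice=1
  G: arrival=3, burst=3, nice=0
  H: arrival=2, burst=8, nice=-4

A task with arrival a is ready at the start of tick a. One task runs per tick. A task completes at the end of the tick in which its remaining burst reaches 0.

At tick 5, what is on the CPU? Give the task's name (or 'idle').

t=0: vr[D=0] → run D
t=1: vr[D=256/205] → run D
t=2: vr[H=0] → run H
t=3: vr[G=1024/2501 H=1024/2501] → run G
t=4: vr[G=3525/2501 H=1024/2501] → run H
t=5: vr[G=3525/2501 H=2048/2501] → run H
t=6: vr[G=3525/2501 H=3072/2501] → run H
t=7: vr[G=3525/2501 H=4096/2501] → run G
t=8: vr[G=6026/2501 H=4096/2501] → run H
t=9: vr[G=6026/2501 H=5120/2501] → run H
t=10: vr[G=6026/2501 H=6144/2501] → run G
t=11: vr[H=6144/2501] → run H
t=12: vr[H=7168/2501] → run H
t=13: (idle)
t=14: (idle)
t=15: (idle)

running at tick 5 = H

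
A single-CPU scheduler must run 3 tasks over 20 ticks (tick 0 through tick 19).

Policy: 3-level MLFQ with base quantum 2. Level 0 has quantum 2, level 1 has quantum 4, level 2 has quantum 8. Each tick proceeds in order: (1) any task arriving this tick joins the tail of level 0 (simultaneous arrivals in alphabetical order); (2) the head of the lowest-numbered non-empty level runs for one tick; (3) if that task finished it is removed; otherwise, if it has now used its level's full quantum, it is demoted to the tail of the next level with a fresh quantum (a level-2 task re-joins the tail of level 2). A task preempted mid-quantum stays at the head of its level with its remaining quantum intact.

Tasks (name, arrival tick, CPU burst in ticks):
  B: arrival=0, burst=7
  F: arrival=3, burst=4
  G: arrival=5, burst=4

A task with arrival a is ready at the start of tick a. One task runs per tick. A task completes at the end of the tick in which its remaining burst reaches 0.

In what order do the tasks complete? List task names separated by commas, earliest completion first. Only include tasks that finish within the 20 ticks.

completion order = F, G, B

t=0: L0/L1/L2 = B/-/- → run B
t=1: L0/L1/L2 = B/-/- → run B
t=2: L0/L1/L2 = -/B/- → run B
t=3: L0/L1/L2 = F/B/- → run F
t=4: L0/L1/L2 = F/B/- → run F
t=5: L0/L1/L2 = G/BF/- → run G
t=6: L0/L1/L2 = G/BF/- → run G
t=7: L0/L1/L2 = -/BFG/- → run B
t=8: L0/L1/L2 = -/BFG/- → run B
t=9: L0/L1/L2 = -/BFG/- → run B
t=10: L0/L1/L2 = -/FG/B → run F
t=11: L0/L1/L2 = -/FG/B → run F
t=12: L0/L1/L2 = -/G/B → run G
t=13: L0/L1/L2 = -/G/B → run G
t=14: L0/L1/L2 = -/-/B → run B
t=15: (idle)
t=16: (idle)
t=17: (idle)
t=18: (idle)
t=19: (idle)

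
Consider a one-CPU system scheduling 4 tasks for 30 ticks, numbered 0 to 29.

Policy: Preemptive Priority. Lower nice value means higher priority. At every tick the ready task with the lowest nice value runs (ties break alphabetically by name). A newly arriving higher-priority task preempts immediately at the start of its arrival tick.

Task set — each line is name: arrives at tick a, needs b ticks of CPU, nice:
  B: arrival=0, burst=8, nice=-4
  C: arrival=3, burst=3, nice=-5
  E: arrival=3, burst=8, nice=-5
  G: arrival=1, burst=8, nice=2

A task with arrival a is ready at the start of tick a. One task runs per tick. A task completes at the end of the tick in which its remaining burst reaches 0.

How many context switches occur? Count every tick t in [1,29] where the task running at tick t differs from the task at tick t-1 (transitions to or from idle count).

context switches = 5

t=0: ready={B} → run B
t=1: ready={B,G} → run B
t=2: ready={B,G} → run B
t=3: ready={B,C,E,G} → run C
t=4: ready={B,C,E,G} → run C
t=5: ready={B,C,E,G} → run C
t=6: ready={B,E,G} → run E
t=7: ready={B,E,G} → run E
t=8: ready={B,E,G} → run E
t=9: ready={B,E,G} → run E
t=10: ready={B,E,G} → run E
t=11: ready={B,E,G} → run E
t=12: ready={B,E,G} → run E
t=13: ready={B,E,G} → run E
t=14: ready={B,G} → run B
t=15: ready={B,G} → run B
t=16: ready={B,G} → run B
t=17: ready={B,G} → run B
t=18: ready={B,G} → run B
t=19: ready={G} → run G
t=20: ready={G} → run G
t=21: ready={G} → run G
t=22: ready={G} → run G
t=23: ready={G} → run G
t=24: ready={G} → run G
t=25: ready={G} → run G
t=26: ready={G} → run G
t=27: (idle)
t=28: (idle)
t=29: (idle)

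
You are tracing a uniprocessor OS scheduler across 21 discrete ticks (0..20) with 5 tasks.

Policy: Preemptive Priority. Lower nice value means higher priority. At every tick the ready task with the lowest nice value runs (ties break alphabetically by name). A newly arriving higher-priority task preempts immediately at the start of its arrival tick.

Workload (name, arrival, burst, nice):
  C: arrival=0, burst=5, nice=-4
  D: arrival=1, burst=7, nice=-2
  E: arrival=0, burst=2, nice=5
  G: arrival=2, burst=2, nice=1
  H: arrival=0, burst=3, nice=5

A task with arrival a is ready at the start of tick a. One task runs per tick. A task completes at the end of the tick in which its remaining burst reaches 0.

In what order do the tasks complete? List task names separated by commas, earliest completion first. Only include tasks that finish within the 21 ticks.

t=0: ready={C,E,H} → run C
t=1: ready={C,D,E,H} → run C
t=2: ready={C,D,E,G,H} → run C
t=3: ready={C,D,E,G,H} → run C
t=4: ready={C,D,E,G,H} → run C
t=5: ready={D,E,G,H} → run D
t=6: ready={D,E,G,H} → run D
t=7: ready={D,E,G,H} → run D
t=8: ready={D,E,G,H} → run D
t=9: ready={D,E,G,H} → run D
t=10: ready={D,E,G,H} → run D
t=11: ready={D,E,G,H} → run D
t=12: ready={E,G,H} → run G
t=13: ready={E,G,H} → run G
t=14: ready={E,H} → run E
t=15: ready={E,H} → run E
t=16: ready={H} → run H
t=17: ready={H} → run H
t=18: ready={H} → run H
t=19: (idle)
t=20: (idle)

completion order = C, D, G, E, H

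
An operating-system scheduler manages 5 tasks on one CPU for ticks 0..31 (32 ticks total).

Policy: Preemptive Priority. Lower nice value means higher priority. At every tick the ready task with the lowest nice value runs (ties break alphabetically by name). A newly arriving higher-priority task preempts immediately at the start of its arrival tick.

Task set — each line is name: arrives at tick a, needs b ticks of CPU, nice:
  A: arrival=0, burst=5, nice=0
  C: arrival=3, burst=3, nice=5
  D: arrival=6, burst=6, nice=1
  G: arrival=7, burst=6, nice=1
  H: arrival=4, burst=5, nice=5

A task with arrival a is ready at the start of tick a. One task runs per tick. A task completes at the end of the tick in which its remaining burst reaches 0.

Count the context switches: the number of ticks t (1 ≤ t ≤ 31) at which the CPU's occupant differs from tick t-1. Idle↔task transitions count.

t=0: ready={A} → run A
t=1: ready={A} → run A
t=2: ready={A} → run A
t=3: ready={A,C} → run A
t=4: ready={A,C,H} → run A
t=5: ready={C,H} → run C
t=6: ready={C,D,H} → run D
t=7: ready={C,D,G,H} → run D
t=8: ready={C,D,G,H} → run D
t=9: ready={C,D,G,H} → run D
t=10: ready={C,D,G,H} → run D
t=11: ready={C,D,G,H} → run D
t=12: ready={C,G,H} → run G
t=13: ready={C,G,H} → run G
t=14: ready={C,G,H} → run G
t=15: ready={C,G,H} → run G
t=16: ready={C,G,H} → run G
t=17: ready={C,G,H} → run G
t=18: ready={C,H} → run C
t=19: ready={C,H} → run C
t=20: ready={H} → run H
t=21: ready={H} → run H
t=22: ready={H} → run H
t=23: ready={H} → run H
t=24: ready={H} → run H
t=25: (idle)
t=26: (idle)
t=27: (idle)
t=28: (idle)
t=29: (idle)
t=30: (idle)
t=31: (idle)

context switches = 6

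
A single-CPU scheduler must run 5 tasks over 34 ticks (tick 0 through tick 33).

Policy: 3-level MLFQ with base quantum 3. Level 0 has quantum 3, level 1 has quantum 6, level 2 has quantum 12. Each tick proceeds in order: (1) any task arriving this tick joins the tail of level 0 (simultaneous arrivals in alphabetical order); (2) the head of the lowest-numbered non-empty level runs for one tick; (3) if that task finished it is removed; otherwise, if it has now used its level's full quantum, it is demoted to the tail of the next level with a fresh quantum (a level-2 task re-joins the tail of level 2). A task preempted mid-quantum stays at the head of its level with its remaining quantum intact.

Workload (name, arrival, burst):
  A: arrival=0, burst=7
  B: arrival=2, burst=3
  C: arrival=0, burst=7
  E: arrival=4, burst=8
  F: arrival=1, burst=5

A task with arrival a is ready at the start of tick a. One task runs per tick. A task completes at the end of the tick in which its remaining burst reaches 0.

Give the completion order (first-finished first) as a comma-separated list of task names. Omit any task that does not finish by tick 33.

t=0: L0/L1/L2 = AC/-/- → run A
t=1: L0/L1/L2 = ACF/-/- → run A
t=2: L0/L1/L2 = ACFB/-/- → run A
t=3: L0/L1/L2 = CFB/A/- → run C
t=4: L0/L1/L2 = CFBE/A/- → run C
t=5: L0/L1/L2 = CFBE/A/- → run C
t=6: L0/L1/L2 = FBE/AC/- → run F
t=7: L0/L1/L2 = FBE/AC/- → run F
t=8: L0/L1/L2 = FBE/AC/- → run F
t=9: L0/L1/L2 = BE/ACF/- → run B
t=10: L0/L1/L2 = BE/ACF/- → run B
t=11: L0/L1/L2 = BE/ACF/- → run B
t=12: L0/L1/L2 = E/ACF/- → run E
t=13: L0/L1/L2 = E/ACF/- → run E
t=14: L0/L1/L2 = E/ACF/- → run E
t=15: L0/L1/L2 = -/ACFE/- → run A
t=16: L0/L1/L2 = -/ACFE/- → run A
t=17: L0/L1/L2 = -/ACFE/- → run A
t=18: L0/L1/L2 = -/ACFE/- → run A
t=19: L0/L1/L2 = -/CFE/- → run C
t=20: L0/L1/L2 = -/CFE/- → run C
t=21: L0/L1/L2 = -/CFE/- → run C
t=22: L0/L1/L2 = -/CFE/- → run C
t=23: L0/L1/L2 = -/FE/- → run F
t=24: L0/L1/L2 = -/FE/- → run F
t=25: L0/L1/L2 = -/E/- → run E
t=26: L0/L1/L2 = -/E/- → run E
t=27: L0/L1/L2 = -/E/- → run E
t=28: L0/L1/L2 = -/E/- → run E
t=29: L0/L1/L2 = -/E/- → run E
t=30: (idle)
t=31: (idle)
t=32: (idle)
t=33: (idle)

completion order = B, A, C, F, E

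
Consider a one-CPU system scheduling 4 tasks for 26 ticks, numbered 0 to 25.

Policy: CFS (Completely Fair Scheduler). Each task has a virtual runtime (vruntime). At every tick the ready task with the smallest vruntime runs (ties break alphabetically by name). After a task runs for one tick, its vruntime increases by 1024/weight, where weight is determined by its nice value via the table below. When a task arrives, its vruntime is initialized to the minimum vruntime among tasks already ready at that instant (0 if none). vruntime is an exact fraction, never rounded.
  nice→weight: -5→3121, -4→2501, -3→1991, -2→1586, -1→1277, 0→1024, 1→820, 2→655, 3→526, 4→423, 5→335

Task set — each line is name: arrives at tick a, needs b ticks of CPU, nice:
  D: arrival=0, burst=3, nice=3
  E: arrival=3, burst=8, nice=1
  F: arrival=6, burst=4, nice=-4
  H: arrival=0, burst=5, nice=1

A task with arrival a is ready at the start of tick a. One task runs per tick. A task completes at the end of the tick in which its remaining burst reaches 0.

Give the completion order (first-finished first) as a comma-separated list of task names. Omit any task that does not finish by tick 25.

completion order = D, F, H, E

t=0: vr[D=0 H=0] → run D
t=1: vr[D=512/263 H=0] → run H
t=2: vr[D=512/263 H=256/205] → run H
t=3: vr[D=512/263 E=512/263 H=512/205] → run D
t=4: vr[D=1024/263 E=512/263 H=512/205] → run E
t=5: vr[D=1024/263 E=172288/53915 H=512/205] → run H
t=6: vr[D=1024/263 E=172288/53915 F=172288/53915 H=768/205] → run E
t=7: vr[D=1024/263 E=239616/53915 F=172288/53915 H=768/205] → run F
t=8: vr[D=1024/263 E=239616/53915 F=11856128/3288815 H=768/205] → run F
t=9: vr[D=1024/263 E=239616/53915 F=13202688/3288815 H=768/205] → run H
t=10: vr[D=1024/263 E=239616/53915 F=13202688/3288815 H=1024/205] → run D
t=11: vr[E=239616/53915 F=13202688/3288815 H=1024/205] → run F
t=12: vr[E=239616/53915 F=14549248/3288815 H=1024/205] → run F
t=13: vr[E=239616/53915 H=1024/205] → run E
t=14: vr[E=306944/53915 H=1024/205] → run H
t=15: vr[E=306944/53915] → run E
t=16: vr[E=374272/53915] → run E
t=17: vr[E=88320/10783] → run E
t=18: vr[E=508928/53915] → run E
t=19: vr[E=576256/53915] → run E
t=20: (idle)
t=21: (idle)
t=22: (idle)
t=23: (idle)
t=24: (idle)
t=25: (idle)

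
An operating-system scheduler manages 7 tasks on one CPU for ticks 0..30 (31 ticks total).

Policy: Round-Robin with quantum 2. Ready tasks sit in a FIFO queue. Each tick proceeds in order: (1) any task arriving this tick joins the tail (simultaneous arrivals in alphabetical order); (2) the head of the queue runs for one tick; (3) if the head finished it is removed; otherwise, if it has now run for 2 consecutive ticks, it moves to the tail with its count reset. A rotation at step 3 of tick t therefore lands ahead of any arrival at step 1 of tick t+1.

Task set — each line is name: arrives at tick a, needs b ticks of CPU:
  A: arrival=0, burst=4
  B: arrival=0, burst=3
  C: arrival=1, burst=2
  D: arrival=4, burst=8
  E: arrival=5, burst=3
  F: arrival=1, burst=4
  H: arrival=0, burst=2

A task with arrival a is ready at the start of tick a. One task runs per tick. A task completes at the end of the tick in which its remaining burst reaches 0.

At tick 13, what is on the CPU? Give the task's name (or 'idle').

t=0: queue=[A,B,H] q_used=0 → run A
t=1: queue=[A,B,H,C,F] q_used=1 → run A
t=2: queue=[B,H,C,F,A] q_used=0 → run B
t=3: queue=[B,H,C,F,A] q_used=1 → run B
t=4: queue=[H,C,F,A,B,D] q_used=0 → run H
t=5: queue=[H,C,F,A,B,D,E] q_used=1 → run H
t=6: queue=[C,F,A,B,D,E] q_used=0 → run C
t=7: queue=[C,F,A,B,D,E] q_used=1 → run C
t=8: queue=[F,A,B,D,E] q_used=0 → run F
t=9: queue=[F,A,B,D,E] q_used=1 → run F
t=10: queue=[A,B,D,E,F] q_used=0 → run A
t=11: queue=[A,B,D,E,F] q_used=1 → run A
t=12: queue=[B,D,E,F] q_used=0 → run B
t=13: queue=[D,E,F] q_used=0 → run D
t=14: queue=[D,E,F] q_used=1 → run D
t=15: queue=[E,F,D] q_used=0 → run E
t=16: queue=[E,F,D] q_used=1 → run E
t=17: queue=[F,D,E] q_used=0 → run F
t=18: queue=[F,D,E] q_used=1 → run F
t=19: queue=[D,E] q_used=0 → run D
t=20: queue=[D,E] q_used=1 → run D
t=21: queue=[E,D] q_used=0 → run E
t=22: queue=[D] q_used=0 → run D
t=23: queue=[D] q_used=1 → run D
t=24: queue=[D] q_used=0 → run D
t=25: queue=[D] q_used=1 → run D
t=26: (idle)
t=27: (idle)
t=28: (idle)
t=29: (idle)
t=30: (idle)

running at tick 13 = D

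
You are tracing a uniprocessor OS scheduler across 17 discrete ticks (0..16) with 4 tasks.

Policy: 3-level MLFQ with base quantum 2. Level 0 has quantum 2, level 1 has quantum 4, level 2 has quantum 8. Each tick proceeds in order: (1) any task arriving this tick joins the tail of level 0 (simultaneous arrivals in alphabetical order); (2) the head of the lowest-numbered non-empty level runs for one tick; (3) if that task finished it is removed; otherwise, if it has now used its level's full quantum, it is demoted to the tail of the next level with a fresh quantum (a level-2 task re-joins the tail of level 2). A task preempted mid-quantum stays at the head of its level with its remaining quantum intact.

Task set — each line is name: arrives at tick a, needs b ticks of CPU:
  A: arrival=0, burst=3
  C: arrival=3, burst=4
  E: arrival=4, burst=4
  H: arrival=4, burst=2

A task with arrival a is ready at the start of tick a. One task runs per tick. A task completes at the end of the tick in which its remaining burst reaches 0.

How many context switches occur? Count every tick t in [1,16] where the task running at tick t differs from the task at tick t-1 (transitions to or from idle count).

context switches = 6

t=0: L0/L1/L2 = A/-/- → run A
t=1: L0/L1/L2 = A/-/- → run A
t=2: L0/L1/L2 = -/A/- → run A
t=3: L0/L1/L2 = C/-/- → run C
t=4: L0/L1/L2 = CEH/-/- → run C
t=5: L0/L1/L2 = EH/C/- → run E
t=6: L0/L1/L2 = EH/C/- → run E
t=7: L0/L1/L2 = H/CE/- → run H
t=8: L0/L1/L2 = H/CE/- → run H
t=9: L0/L1/L2 = -/CE/- → run C
t=10: L0/L1/L2 = -/CE/- → run C
t=11: L0/L1/L2 = -/E/- → run E
t=12: L0/L1/L2 = -/E/- → run E
t=13: (idle)
t=14: (idle)
t=15: (idle)
t=16: (idle)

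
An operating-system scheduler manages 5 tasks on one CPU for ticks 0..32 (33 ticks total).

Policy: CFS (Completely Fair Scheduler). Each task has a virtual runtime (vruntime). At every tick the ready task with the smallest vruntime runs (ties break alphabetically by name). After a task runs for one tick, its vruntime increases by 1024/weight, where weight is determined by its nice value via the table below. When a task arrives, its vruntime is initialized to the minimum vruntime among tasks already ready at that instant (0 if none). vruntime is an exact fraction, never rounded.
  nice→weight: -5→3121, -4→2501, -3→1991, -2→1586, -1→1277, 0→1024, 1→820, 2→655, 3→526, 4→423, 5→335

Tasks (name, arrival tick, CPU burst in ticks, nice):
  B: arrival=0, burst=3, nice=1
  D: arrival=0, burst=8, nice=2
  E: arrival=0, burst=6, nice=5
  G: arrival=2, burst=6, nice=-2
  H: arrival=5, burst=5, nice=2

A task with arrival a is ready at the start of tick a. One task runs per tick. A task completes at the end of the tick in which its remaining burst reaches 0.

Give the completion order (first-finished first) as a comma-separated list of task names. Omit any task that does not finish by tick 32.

t=0: vr[B=0 D=0 E=0] → run B
t=1: vr[B=256/205 D=0 E=0] → run D
t=2: vr[B=256/205 D=1024/655 E=0 G=0] → run E
t=3: vr[B=256/205 D=1024/655 E=1024/335 G=0] → run G
t=4: vr[B=256/205 D=1024/655 E=1024/335 G=512/793] → run G
t=5: vr[B=256/205 D=1024/655 E=1024/335 G=1024/793 H=256/205] → run B
t=6: vr[B=512/205 D=1024/655 E=1024/335 G=1024/793 H=256/205] → run H
t=7: vr[B=512/205 D=1024/655 E=1024/335 G=1024/793 H=15104/5371] → run G
t=8: vr[B=512/205 D=1024/655 E=1024/335 G=1536/793 H=15104/5371] → run D
t=9: vr[B=512/205 D=2048/655 E=1024/335 G=1536/793 H=15104/5371] → run G
t=10: vr[B=512/205 D=2048/655 E=1024/335 G=2048/793 H=15104/5371] → run B
t=11: vr[D=2048/655 E=1024/335 G=2048/793 H=15104/5371] → run G
t=12: vr[D=2048/655 E=1024/335 G=2560/793 H=15104/5371] → run H
t=13: vr[D=2048/655 E=1024/335 G=2560/793 H=117504/26855] → run E
t=14: vr[D=2048/655 E=2048/335 G=2560/793 H=117504/26855] → run D
t=15: vr[D=3072/655 E=2048/335 G=2560/793 H=117504/26855] → run G
t=16: vr[D=3072/655 E=2048/335 H=117504/26855] → run H
t=17: vr[D=3072/655 E=2048/335 H=159488/26855] → run D
t=18: vr[D=4096/655 E=2048/335 H=159488/26855] → run H
t=19: vr[D=4096/655 E=2048/335 H=201472/26855] → run E
t=20: vr[D=4096/655 E=3072/335 H=201472/26855] → run D
t=21: vr[D=1024/131 E=3072/335 H=201472/26855] → run H
t=22: vr[D=1024/131 E=3072/335] → run D
t=23: vr[D=6144/655 E=3072/335] → run E
t=24: vr[D=6144/655 E=4096/335] → run D
t=25: vr[D=7168/655 E=4096/335] → run D
t=26: vr[E=4096/335] → run E
t=27: vr[E=1024/67] → run E
t=28: (idle)
t=29: (idle)
t=30: (idle)
t=31: (idle)
t=32: (idle)

completion order = B, G, H, D, E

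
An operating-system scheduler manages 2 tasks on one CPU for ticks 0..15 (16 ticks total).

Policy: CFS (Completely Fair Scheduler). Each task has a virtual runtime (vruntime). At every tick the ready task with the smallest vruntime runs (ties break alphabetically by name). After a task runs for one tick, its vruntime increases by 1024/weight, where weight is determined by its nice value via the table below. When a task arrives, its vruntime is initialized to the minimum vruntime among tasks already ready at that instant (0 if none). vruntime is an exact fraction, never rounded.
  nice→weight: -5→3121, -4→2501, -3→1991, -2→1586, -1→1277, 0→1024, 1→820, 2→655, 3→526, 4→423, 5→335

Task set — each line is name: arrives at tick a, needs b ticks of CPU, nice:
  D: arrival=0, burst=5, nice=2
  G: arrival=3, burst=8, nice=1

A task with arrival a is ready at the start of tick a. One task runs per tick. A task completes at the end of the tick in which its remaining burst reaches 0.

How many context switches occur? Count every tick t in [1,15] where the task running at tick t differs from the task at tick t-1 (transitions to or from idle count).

context switches = 4

t=0: vr[D=0] → run D
t=1: vr[D=1024/655] → run D
t=2: vr[D=2048/655] → run D
t=3: vr[D=3072/655 G=3072/655] → run D
t=4: vr[D=4096/655 G=3072/655] → run G
t=5: vr[D=4096/655 G=159488/26855] → run G
t=6: vr[D=4096/655 G=193024/26855] → run D
t=7: vr[G=193024/26855] → run G
t=8: vr[G=45312/5371] → run G
t=9: vr[G=260096/26855] → run G
t=10: vr[G=293632/26855] → run G
t=11: vr[G=327168/26855] → run G
t=12: vr[G=360704/26855] → run G
t=13: (idle)
t=14: (idle)
t=15: (idle)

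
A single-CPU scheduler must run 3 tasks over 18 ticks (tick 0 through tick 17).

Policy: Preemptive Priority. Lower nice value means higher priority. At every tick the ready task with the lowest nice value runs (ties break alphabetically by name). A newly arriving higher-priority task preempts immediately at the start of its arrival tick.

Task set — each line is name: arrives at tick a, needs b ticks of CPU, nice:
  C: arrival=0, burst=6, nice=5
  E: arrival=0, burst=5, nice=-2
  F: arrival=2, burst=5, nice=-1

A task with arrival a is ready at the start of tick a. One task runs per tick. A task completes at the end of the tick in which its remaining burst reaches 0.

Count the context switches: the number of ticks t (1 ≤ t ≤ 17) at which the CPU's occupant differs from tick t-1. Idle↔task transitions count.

context switches = 3

t=0: ready={C,E} → run E
t=1: ready={C,E} → run E
t=2: ready={C,E,F} → run E
t=3: ready={C,E,F} → run E
t=4: ready={C,E,F} → run E
t=5: ready={C,F} → run F
t=6: ready={C,F} → run F
t=7: ready={C,F} → run F
t=8: ready={C,F} → run F
t=9: ready={C,F} → run F
t=10: ready={C} → run C
t=11: ready={C} → run C
t=12: ready={C} → run C
t=13: ready={C} → run C
t=14: ready={C} → run C
t=15: ready={C} → run C
t=16: (idle)
t=17: (idle)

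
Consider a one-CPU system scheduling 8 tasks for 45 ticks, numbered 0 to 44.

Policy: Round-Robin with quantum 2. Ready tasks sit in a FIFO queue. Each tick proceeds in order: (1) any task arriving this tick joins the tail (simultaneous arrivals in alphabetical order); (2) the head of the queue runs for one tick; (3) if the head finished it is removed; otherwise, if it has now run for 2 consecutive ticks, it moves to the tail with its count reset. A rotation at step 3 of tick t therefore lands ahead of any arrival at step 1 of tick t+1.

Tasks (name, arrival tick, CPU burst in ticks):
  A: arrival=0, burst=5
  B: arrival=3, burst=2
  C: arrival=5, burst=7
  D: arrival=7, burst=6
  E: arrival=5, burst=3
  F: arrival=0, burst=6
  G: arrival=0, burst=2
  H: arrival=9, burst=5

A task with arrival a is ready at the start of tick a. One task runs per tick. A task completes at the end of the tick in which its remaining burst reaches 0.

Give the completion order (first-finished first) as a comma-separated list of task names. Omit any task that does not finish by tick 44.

t=0: queue=[A,F,G] q_used=0 → run A
t=1: queue=[A,F,G] q_used=1 → run A
t=2: queue=[F,G,A] q_used=0 → run F
t=3: queue=[F,G,A,B] q_used=1 → run F
t=4: queue=[G,A,B,F] q_used=0 → run G
t=5: queue=[G,A,B,F,C,E] q_used=1 → run G
t=6: queue=[A,B,F,C,E] q_used=0 → run A
t=7: queue=[A,B,F,C,E,D] q_used=1 → run A
t=8: queue=[B,F,C,E,D,A] q_used=0 → run B
t=9: queue=[B,F,C,E,D,A,H] q_used=1 → run B
t=10: queue=[F,C,E,D,A,H] q_used=0 → run F
t=11: queue=[F,C,E,D,A,H] q_used=1 → run F
t=12: queue=[C,E,D,A,H,F] q_used=0 → run C
t=13: queue=[C,E,D,A,H,F] q_used=1 → run C
t=14: queue=[E,D,A,H,F,C] q_used=0 → run E
t=15: queue=[E,D,A,H,F,C] q_used=1 → run E
t=16: queue=[D,A,H,F,C,E] q_used=0 → run D
t=17: queue=[D,A,H,F,C,E] q_used=1 → run D
t=18: queue=[A,H,F,C,E,D] q_used=0 → run A
t=19: queue=[H,F,C,E,D] q_used=0 → run H
t=20: queue=[H,F,C,E,D] q_used=1 → run H
t=21: queue=[F,C,E,D,H] q_used=0 → run F
t=22: queue=[F,C,E,D,H] q_used=1 → run F
t=23: queue=[C,E,D,H] q_used=0 → run C
t=24: queue=[C,E,D,H] q_used=1 → run C
t=25: queue=[E,D,H,C] q_used=0 → run E
t=26: queue=[D,H,C] q_used=0 → run D
t=27: queue=[D,H,C] q_used=1 → run D
t=28: queue=[H,C,D] q_used=0 → run H
t=29: queue=[H,C,D] q_used=1 → run H
t=30: queue=[C,D,H] q_used=0 → run C
t=31: queue=[C,D,H] q_used=1 → run C
t=32: queue=[D,H,C] q_used=0 → run D
t=33: queue=[D,H,C] q_used=1 → run D
t=34: queue=[H,C] q_used=0 → run H
t=35: queue=[C] q_used=0 → run C
t=36: (idle)
t=37: (idle)
t=38: (idle)
t=39: (idle)
t=40: (idle)
t=41: (idle)
t=42: (idle)
t=43: (idle)
t=44: (idle)

completion order = G, B, A, F, E, D, H, C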